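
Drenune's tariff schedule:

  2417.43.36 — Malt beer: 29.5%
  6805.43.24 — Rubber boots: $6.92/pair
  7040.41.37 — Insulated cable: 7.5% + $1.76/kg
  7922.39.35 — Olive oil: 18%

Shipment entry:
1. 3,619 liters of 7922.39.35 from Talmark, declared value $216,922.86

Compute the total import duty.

$39,046.11

Line 1 (7922.39.35, Talmark, 3,619 liters, $216,922.86):
Base rate for 7922.39.35 is 18%.
Duty = $216,922.86 × 18% = $39,046.11.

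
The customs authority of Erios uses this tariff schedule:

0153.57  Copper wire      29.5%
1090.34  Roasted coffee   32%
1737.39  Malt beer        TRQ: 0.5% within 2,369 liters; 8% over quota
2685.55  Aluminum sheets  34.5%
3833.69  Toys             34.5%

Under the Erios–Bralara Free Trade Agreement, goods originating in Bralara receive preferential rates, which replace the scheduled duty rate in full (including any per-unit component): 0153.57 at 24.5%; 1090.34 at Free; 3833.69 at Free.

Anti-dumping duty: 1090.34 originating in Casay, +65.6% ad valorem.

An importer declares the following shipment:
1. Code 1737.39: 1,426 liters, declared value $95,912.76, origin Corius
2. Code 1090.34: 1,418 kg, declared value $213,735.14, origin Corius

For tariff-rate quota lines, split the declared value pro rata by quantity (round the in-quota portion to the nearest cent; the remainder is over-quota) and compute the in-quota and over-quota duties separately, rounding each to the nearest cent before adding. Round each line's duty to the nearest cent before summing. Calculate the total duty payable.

$68,874.80

Line 1 (1737.39, Corius, 1,426 liters, $95,912.76):
Code 1737.39 is under a tariff-rate quota (threshold 2,369 liters). Quantity 1,426 liters is within the quota, so the in-quota rate 0.5% applies to the full value.
Duty = $95,912.76 × 0.5% = $479.56.
Line 2 (1090.34, Corius, 1,418 kg, $213,735.14):
Base rate for 1090.34 is 32%.
1090.34 has an FTA preferential rate, but origin Corius is not Bralara; base rate stands.
The additional-duty order on 1090.34 targets Casay, not Corius; it does not apply.
Duty = $213,735.14 × 32% = $68,395.24.
Total = $479.56 + $68,395.24 = $68,874.80.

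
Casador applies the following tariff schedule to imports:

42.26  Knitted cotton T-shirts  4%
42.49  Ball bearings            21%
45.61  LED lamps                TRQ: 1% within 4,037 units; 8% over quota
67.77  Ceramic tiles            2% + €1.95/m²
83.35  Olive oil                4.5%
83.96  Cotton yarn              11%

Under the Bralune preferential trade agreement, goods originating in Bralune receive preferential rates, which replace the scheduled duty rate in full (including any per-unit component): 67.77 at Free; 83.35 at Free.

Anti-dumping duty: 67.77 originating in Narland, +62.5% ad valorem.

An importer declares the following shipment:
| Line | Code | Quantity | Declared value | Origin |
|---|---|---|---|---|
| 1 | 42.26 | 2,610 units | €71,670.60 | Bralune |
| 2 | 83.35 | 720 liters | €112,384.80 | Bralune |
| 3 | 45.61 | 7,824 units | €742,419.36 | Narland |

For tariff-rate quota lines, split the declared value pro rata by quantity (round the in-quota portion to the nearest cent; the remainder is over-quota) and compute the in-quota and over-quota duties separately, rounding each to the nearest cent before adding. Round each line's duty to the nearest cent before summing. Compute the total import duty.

€35,445.40

Line 1 (42.26, Bralune, 2,610 units, €71,670.60):
Base rate for 42.26 is 4%.
Origin Bralune is the FTA partner but 42.26 is not on the preference list; base rate stands.
Duty = €71,670.60 × 4% = €2,866.82.
Line 2 (83.35, Bralune, 720 liters, €112,384.80):
Base rate for 83.35 is 4.5%.
Origin Bralune qualifies under the Casador–Bralune agreement and 83.35 is covered: preferential rate Free applies instead.
Duty = €112,384.80 × 0% = €0.00.
Line 3 (45.61, Narland, 7,824 units, €742,419.36):
Code 45.61 is under a tariff-rate quota (threshold 4,037 units). In-quota: 4,037 units at 1%; over-quota: 3,787 units at 8%.
Pro-rata value split: in-quota = €742,419.36 × 4,037/7,824 = €383,070.93; over-quota = €742,419.36 − €383,070.93 = €359,348.43.
In-quota duty = €383,070.93 × 1% = €3,830.71. Over-quota duty = €359,348.43 × 8% = €28,747.87.
Line duty = €3,830.71 + €28,747.87 = €32,578.58.
Total = €2,866.82 + €0.00 + €32,578.58 = €35,445.40.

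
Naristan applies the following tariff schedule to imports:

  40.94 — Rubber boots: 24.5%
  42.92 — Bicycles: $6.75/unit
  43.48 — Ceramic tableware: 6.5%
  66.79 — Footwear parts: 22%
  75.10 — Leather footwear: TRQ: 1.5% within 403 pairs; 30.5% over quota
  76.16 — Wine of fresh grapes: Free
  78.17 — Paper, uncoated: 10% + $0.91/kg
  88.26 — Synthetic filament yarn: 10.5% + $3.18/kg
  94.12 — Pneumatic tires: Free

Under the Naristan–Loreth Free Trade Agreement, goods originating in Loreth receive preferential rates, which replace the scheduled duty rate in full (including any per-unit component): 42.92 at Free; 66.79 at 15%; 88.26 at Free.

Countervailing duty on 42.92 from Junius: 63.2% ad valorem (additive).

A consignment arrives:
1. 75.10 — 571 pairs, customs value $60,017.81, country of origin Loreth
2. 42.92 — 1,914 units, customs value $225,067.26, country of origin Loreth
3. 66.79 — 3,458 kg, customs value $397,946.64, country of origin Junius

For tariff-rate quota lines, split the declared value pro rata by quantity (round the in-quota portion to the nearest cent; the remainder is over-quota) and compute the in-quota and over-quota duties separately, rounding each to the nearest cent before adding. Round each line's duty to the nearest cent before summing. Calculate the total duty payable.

Line 1 (75.10, Loreth, 571 pairs, $60,017.81):
Code 75.10 is under a tariff-rate quota (threshold 403 pairs). In-quota: 403 pairs at 1.5%; over-quota: 168 pairs at 30.5%.
Pro-rata value split: in-quota = $60,017.81 × 403/571 = $42,359.33; over-quota = $60,017.81 − $42,359.33 = $17,658.48.
In-quota duty = $42,359.33 × 1.5% = $635.39. Over-quota duty = $17,658.48 × 30.5% = $5,385.84.
Line duty = $635.39 + $5,385.84 = $6,021.23.
Line 2 (42.92, Loreth, 1,914 units, $225,067.26):
Base rate for 42.92 is $6.75/unit.
Origin Loreth qualifies under the Naristan–Loreth agreement and 42.92 is covered: preferential rate Free applies instead.
The additional-duty order on 42.92 targets Junius, not Loreth; it does not apply.
Duty = $225,067.26 × 0% = $0.00.
Line 3 (66.79, Junius, 3,458 kg, $397,946.64):
Base rate for 66.79 is 22%.
66.79 has an FTA preferential rate, but origin Junius is not Loreth; base rate stands.
Duty = $397,946.64 × 22% = $87,548.26.
Total = $6,021.23 + $0.00 + $87,548.26 = $93,569.49.

$93,569.49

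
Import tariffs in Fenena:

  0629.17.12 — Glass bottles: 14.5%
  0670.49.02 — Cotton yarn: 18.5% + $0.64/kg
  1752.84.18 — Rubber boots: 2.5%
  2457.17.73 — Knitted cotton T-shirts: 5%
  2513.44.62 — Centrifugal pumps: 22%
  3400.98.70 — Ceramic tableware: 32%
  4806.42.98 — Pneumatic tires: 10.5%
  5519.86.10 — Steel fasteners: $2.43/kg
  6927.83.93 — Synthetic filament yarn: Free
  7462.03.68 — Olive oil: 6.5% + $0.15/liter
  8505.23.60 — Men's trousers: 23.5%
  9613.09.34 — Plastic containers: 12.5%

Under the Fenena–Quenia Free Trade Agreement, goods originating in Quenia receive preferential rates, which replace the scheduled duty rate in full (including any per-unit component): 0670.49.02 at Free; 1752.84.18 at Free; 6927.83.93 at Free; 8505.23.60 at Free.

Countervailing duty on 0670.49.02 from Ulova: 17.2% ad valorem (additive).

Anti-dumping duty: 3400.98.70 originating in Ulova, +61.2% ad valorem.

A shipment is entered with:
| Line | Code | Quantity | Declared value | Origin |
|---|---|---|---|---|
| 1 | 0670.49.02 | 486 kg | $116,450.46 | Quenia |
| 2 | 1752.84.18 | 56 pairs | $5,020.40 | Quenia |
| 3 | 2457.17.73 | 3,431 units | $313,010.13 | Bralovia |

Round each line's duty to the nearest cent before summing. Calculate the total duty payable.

Line 1 (0670.49.02, Quenia, 486 kg, $116,450.46):
Base rate for 0670.49.02 is 18.5% + $0.64/kg.
Origin Quenia qualifies under the Fenena–Quenia agreement and 0670.49.02 is covered: preferential rate Free applies instead.
The additional-duty order on 0670.49.02 targets Ulova, not Quenia; it does not apply.
Duty = $116,450.46 × 0% = $0.00.
Line 2 (1752.84.18, Quenia, 56 pairs, $5,020.40):
Base rate for 1752.84.18 is 2.5%.
Origin Quenia qualifies under the Fenena–Quenia agreement and 1752.84.18 is covered: preferential rate Free applies instead.
Duty = $5,020.40 × 0% = $0.00.
Line 3 (2457.17.73, Bralovia, 3,431 units, $313,010.13):
Base rate for 2457.17.73 is 5%.
Duty = $313,010.13 × 5% = $15,650.51.
Total = $0.00 + $0.00 + $15,650.51 = $15,650.51.

$15,650.51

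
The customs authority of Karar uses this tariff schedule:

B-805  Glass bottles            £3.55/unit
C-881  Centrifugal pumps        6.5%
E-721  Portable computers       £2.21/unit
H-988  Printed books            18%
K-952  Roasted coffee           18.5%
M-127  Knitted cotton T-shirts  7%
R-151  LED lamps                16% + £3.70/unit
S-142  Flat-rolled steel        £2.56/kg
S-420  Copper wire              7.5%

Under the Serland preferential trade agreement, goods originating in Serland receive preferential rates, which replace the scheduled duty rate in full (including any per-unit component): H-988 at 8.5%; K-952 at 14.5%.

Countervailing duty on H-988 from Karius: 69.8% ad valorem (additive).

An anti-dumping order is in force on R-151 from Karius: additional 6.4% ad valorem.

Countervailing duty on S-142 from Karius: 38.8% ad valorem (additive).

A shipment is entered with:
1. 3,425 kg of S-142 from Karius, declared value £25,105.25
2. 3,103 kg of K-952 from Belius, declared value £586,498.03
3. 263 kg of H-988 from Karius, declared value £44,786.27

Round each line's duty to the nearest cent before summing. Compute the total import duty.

Line 1 (S-142, Karius, 3,425 kg, £25,105.25):
Base rate for S-142 is £2.56/kg.
Additional duty on S-142 from Karius: +38.8% ad valorem. Applied ad valorem rate = 38.8%.
Duty = £25,105.25 × 38.8% + 3,425 × £2.56 = £18,508.84.
Line 2 (K-952, Belius, 3,103 kg, £586,498.03):
Base rate for K-952 is 18.5%.
K-952 has an FTA preferential rate, but origin Belius is not Serland; base rate stands.
Duty = £586,498.03 × 18.5% = £108,502.14.
Line 3 (H-988, Karius, 263 kg, £44,786.27):
Base rate for H-988 is 18%.
H-988 has an FTA preferential rate, but origin Karius is not Serland; base rate stands.
Additional duty on H-988 from Karius: +69.8%. Applied ad valorem rate: 18% + 69.8% = 87.8%.
Duty = £44,786.27 × 87.8% = £39,322.35.
Total = £18,508.84 + £108,502.14 + £39,322.35 = £166,333.33.

£166,333.33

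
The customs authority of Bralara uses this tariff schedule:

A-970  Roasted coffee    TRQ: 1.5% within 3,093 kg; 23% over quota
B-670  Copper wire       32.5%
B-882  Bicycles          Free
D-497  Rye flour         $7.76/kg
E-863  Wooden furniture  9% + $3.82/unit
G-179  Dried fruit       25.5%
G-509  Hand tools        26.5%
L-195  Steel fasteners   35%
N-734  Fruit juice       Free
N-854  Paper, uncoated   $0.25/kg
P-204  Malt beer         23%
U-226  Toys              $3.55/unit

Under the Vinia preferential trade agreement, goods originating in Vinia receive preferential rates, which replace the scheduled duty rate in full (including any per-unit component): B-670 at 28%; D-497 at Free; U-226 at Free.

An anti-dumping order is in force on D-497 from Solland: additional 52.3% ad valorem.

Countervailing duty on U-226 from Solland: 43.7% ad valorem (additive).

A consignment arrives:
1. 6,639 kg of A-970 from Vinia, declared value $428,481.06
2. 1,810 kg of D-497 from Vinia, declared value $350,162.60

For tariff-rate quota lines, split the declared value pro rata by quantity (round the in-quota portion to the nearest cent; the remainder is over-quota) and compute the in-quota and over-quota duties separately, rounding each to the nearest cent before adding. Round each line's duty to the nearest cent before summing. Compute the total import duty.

$55,631.86

Line 1 (A-970, Vinia, 6,639 kg, $428,481.06):
Code A-970 is under a tariff-rate quota (threshold 3,093 kg). In-quota: 3,093 kg at 1.5%; over-quota: 3,546 kg at 23%.
Pro-rata value split: in-quota = $428,481.06 × 3,093/6,639 = $199,622.22; over-quota = $428,481.06 − $199,622.22 = $228,858.84.
In-quota duty = $199,622.22 × 1.5% = $2,994.33. Over-quota duty = $228,858.84 × 23% = $52,637.53.
Line duty = $2,994.33 + $52,637.53 = $55,631.86.
Line 2 (D-497, Vinia, 1,810 kg, $350,162.60):
Base rate for D-497 is $7.76/kg.
Origin Vinia qualifies under the Bralara–Vinia agreement and D-497 is covered: preferential rate Free applies instead.
The additional-duty order on D-497 targets Solland, not Vinia; it does not apply.
Duty = $350,162.60 × 0% = $0.00.
Total = $55,631.86 + $0.00 = $55,631.86.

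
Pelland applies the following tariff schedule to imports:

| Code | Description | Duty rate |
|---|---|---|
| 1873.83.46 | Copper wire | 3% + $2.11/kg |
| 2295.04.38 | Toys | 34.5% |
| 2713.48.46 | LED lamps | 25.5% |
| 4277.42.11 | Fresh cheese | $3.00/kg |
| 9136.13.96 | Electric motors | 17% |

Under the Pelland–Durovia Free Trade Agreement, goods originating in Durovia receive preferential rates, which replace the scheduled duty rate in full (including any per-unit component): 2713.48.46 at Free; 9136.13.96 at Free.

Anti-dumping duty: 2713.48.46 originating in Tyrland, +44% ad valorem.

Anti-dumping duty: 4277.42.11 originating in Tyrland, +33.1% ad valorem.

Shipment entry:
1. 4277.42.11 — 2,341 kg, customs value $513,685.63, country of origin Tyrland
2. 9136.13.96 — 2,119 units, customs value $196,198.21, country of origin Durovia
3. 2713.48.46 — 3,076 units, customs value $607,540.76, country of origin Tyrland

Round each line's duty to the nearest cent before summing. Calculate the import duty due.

$599,293.77

Line 1 (4277.42.11, Tyrland, 2,341 kg, $513,685.63):
Base rate for 4277.42.11 is $3.00/kg.
Additional duty on 4277.42.11 from Tyrland: +33.1% ad valorem. Applied ad valorem rate = 33.1%.
Duty = $513,685.63 × 33.1% + 2,341 × $3.00 = $177,052.94.
Line 2 (9136.13.96, Durovia, 2,119 units, $196,198.21):
Base rate for 9136.13.96 is 17%.
Origin Durovia qualifies under the Pelland–Durovia agreement and 9136.13.96 is covered: preferential rate Free applies instead.
Duty = $196,198.21 × 0% = $0.00.
Line 3 (2713.48.46, Tyrland, 3,076 units, $607,540.76):
Base rate for 2713.48.46 is 25.5%.
2713.48.46 has an FTA preferential rate, but origin Tyrland is not Durovia; base rate stands.
Additional duty on 2713.48.46 from Tyrland: +44%. Applied ad valorem rate: 25.5% + 44% = 69.5%.
Duty = $607,540.76 × 69.5% = $422,240.83.
Total = $177,052.94 + $0.00 + $422,240.83 = $599,293.77.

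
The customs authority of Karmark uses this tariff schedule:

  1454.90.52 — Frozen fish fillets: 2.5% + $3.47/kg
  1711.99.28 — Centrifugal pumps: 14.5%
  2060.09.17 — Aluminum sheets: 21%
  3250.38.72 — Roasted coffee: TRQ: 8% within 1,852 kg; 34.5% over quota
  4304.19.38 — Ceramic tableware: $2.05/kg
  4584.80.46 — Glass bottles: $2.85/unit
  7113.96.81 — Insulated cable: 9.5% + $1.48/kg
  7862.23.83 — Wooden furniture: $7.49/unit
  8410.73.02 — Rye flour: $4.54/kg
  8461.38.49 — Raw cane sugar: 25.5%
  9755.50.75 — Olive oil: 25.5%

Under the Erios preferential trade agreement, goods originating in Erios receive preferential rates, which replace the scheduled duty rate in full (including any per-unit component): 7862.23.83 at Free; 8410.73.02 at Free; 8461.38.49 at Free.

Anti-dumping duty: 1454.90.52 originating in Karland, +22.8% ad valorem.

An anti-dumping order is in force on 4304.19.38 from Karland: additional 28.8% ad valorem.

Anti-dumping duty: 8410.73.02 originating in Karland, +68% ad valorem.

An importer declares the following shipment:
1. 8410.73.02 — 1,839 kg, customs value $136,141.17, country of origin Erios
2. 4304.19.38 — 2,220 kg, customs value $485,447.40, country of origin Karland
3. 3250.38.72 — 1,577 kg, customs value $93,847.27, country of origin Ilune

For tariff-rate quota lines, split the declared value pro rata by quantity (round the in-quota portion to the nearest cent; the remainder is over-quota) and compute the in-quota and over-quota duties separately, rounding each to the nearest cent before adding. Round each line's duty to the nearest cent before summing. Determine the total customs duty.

Line 1 (8410.73.02, Erios, 1,839 kg, $136,141.17):
Base rate for 8410.73.02 is $4.54/kg.
Origin Erios qualifies under the Karmark–Erios agreement and 8410.73.02 is covered: preferential rate Free applies instead.
The additional-duty order on 8410.73.02 targets Karland, not Erios; it does not apply.
Duty = $136,141.17 × 0% = $0.00.
Line 2 (4304.19.38, Karland, 2,220 kg, $485,447.40):
Base rate for 4304.19.38 is $2.05/kg.
Additional duty on 4304.19.38 from Karland: +28.8% ad valorem. Applied ad valorem rate = 28.8%.
Duty = $485,447.40 × 28.8% + 2,220 × $2.05 = $144,359.85.
Line 3 (3250.38.72, Ilune, 1,577 kg, $93,847.27):
Code 3250.38.72 is under a tariff-rate quota (threshold 1,852 kg). Quantity 1,577 kg is within the quota, so the in-quota rate 8% applies to the full value.
Duty = $93,847.27 × 8% = $7,507.78.
Total = $0.00 + $144,359.85 + $7,507.78 = $151,867.63.

$151,867.63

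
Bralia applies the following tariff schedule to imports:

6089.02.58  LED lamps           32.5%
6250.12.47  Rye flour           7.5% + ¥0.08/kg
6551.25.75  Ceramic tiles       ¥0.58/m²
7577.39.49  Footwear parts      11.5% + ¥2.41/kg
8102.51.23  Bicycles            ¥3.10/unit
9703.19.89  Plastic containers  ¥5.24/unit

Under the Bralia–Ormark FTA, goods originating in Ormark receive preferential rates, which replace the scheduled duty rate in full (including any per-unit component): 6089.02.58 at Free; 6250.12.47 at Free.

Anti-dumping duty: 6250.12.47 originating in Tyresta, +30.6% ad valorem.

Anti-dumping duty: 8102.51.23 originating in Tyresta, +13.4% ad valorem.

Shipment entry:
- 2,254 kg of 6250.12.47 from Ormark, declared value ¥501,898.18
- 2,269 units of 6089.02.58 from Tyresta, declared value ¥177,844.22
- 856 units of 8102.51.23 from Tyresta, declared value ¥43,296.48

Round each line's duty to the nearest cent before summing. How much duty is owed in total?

¥66,254.70

Line 1 (6250.12.47, Ormark, 2,254 kg, ¥501,898.18):
Base rate for 6250.12.47 is 7.5% + ¥0.08/kg.
Origin Ormark qualifies under the Bralia–Ormark agreement and 6250.12.47 is covered: preferential rate Free applies instead.
The additional-duty order on 6250.12.47 targets Tyresta, not Ormark; it does not apply.
Duty = ¥501,898.18 × 0% = ¥0.00.
Line 2 (6089.02.58, Tyresta, 2,269 units, ¥177,844.22):
Base rate for 6089.02.58 is 32.5%.
6089.02.58 has an FTA preferential rate, but origin Tyresta is not Ormark; base rate stands.
Duty = ¥177,844.22 × 32.5% = ¥57,799.37.
Line 3 (8102.51.23, Tyresta, 856 units, ¥43,296.48):
Base rate for 8102.51.23 is ¥3.10/unit.
Additional duty on 8102.51.23 from Tyresta: +13.4% ad valorem. Applied ad valorem rate = 13.4%.
Duty = ¥43,296.48 × 13.4% + 856 × ¥3.10 = ¥8,455.33.
Total = ¥0.00 + ¥57,799.37 + ¥8,455.33 = ¥66,254.70.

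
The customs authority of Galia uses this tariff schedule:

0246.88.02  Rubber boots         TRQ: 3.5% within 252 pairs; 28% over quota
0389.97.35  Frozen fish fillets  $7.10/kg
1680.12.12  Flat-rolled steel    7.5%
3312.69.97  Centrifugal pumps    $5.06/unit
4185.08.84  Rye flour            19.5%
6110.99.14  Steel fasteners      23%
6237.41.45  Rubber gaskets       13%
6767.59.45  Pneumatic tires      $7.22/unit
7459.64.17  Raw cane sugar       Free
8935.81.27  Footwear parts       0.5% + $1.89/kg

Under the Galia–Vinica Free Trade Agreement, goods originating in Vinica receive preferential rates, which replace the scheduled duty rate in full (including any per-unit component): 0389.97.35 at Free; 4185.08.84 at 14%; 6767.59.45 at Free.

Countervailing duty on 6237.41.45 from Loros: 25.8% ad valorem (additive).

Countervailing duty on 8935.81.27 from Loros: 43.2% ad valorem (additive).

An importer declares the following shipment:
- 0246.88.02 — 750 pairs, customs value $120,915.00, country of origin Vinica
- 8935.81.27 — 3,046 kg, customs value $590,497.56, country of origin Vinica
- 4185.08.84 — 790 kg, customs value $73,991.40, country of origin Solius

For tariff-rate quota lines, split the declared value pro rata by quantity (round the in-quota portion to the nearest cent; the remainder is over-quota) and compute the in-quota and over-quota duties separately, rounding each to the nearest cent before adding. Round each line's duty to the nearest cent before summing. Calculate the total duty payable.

Line 1 (0246.88.02, Vinica, 750 pairs, $120,915.00):
Code 0246.88.02 is under a tariff-rate quota (threshold 252 pairs). In-quota: 252 pairs at 3.5%; over-quota: 498 pairs at 28%.
Pro-rata value split: in-quota = $120,915.00 × 252/750 = $40,627.44; over-quota = $120,915.00 − $40,627.44 = $80,287.56.
In-quota duty = $40,627.44 × 3.5% = $1,421.96. Over-quota duty = $80,287.56 × 28% = $22,480.52.
Line duty = $1,421.96 + $22,480.52 = $23,902.48.
Line 2 (8935.81.27, Vinica, 3,046 kg, $590,497.56):
Base rate for 8935.81.27 is 0.5% + $1.89/kg.
Origin Vinica is the FTA partner but 8935.81.27 is not on the preference list; base rate stands.
The additional-duty order on 8935.81.27 targets Loros, not Vinica; it does not apply.
Duty = $590,497.56 × 0.5% + 3,046 × $1.89 = $8,709.43.
Line 3 (4185.08.84, Solius, 790 kg, $73,991.40):
Base rate for 4185.08.84 is 19.5%.
4185.08.84 has an FTA preferential rate, but origin Solius is not Vinica; base rate stands.
Duty = $73,991.40 × 19.5% = $14,428.32.
Total = $23,902.48 + $8,709.43 + $14,428.32 = $47,040.23.

$47,040.23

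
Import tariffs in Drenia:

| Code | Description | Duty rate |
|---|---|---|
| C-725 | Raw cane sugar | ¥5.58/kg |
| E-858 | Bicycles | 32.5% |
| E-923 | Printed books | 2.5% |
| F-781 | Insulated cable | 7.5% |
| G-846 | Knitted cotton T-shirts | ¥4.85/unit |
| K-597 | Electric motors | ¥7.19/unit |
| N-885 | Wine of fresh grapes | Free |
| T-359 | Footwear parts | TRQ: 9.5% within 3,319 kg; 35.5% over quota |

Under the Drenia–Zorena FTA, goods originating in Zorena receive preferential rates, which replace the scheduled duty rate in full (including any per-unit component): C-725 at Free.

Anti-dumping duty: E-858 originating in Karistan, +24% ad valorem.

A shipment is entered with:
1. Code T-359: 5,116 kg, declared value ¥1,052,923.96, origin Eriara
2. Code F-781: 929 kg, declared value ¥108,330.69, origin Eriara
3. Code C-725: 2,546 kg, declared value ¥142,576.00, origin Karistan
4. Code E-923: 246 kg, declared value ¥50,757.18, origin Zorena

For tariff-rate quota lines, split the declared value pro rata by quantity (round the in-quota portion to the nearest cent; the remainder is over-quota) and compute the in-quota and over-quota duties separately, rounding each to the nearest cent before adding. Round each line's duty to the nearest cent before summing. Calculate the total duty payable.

¥219,786.73

Line 1 (T-359, Eriara, 5,116 kg, ¥1,052,923.96):
Code T-359 is under a tariff-rate quota (threshold 3,319 kg). In-quota: 3,319 kg at 9.5%; over-quota: 1,797 kg at 35.5%.
Pro-rata value split: in-quota = ¥1,052,923.96 × 3,319/5,116 = ¥683,083.39; over-quota = ¥1,052,923.96 − ¥683,083.39 = ¥369,840.57.
In-quota duty = ¥683,083.39 × 9.5% = ¥64,892.92. Over-quota duty = ¥369,840.57 × 35.5% = ¥131,293.40.
Line duty = ¥64,892.92 + ¥131,293.40 = ¥196,186.32.
Line 2 (F-781, Eriara, 929 kg, ¥108,330.69):
Base rate for F-781 is 7.5%.
Duty = ¥108,330.69 × 7.5% = ¥8,124.80.
Line 3 (C-725, Karistan, 2,546 kg, ¥142,576.00):
Base rate for C-725 is ¥5.58/kg.
C-725 has an FTA preferential rate, but origin Karistan is not Zorena; base rate stands.
Duty = 2,546 × ¥5.58 = ¥14,206.68.
Line 4 (E-923, Zorena, 246 kg, ¥50,757.18):
Base rate for E-923 is 2.5%.
Origin Zorena is the FTA partner but E-923 is not on the preference list; base rate stands.
Duty = ¥50,757.18 × 2.5% = ¥1,268.93.
Total = ¥196,186.32 + ¥8,124.80 + ¥14,206.68 + ¥1,268.93 = ¥219,786.73.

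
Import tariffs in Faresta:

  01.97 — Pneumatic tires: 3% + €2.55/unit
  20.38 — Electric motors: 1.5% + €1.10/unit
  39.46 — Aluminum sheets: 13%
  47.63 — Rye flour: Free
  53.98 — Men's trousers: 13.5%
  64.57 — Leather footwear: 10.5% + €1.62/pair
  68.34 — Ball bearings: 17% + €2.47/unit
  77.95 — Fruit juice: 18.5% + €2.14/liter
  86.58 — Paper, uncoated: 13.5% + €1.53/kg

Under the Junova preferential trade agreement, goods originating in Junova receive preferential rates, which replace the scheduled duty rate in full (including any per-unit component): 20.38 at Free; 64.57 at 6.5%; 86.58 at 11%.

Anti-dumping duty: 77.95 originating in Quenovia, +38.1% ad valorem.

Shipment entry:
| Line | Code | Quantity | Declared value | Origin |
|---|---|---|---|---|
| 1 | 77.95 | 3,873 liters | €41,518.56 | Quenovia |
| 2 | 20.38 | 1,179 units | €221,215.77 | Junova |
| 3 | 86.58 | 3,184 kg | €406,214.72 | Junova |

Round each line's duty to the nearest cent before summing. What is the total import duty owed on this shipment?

€76,471.34

Line 1 (77.95, Quenovia, 3,873 liters, €41,518.56):
Base rate for 77.95 is 18.5% + €2.14/liter.
Additional duty on 77.95 from Quenovia: +38.1%. Applied ad valorem rate: 18.5% + 38.1% = 56.6%.
Duty = €41,518.56 × 56.6% + 3,873 × €2.14 = €31,787.72.
Line 2 (20.38, Junova, 1,179 units, €221,215.77):
Base rate for 20.38 is 1.5% + €1.10/unit.
Origin Junova qualifies under the Faresta–Junova agreement and 20.38 is covered: preferential rate Free applies instead.
Duty = €221,215.77 × 0% = €0.00.
Line 3 (86.58, Junova, 3,184 kg, €406,214.72):
Base rate for 86.58 is 13.5% + €1.53/kg.
Origin Junova qualifies under the Faresta–Junova agreement and 86.58 is covered: preferential rate 11% applies instead.
Duty = €406,214.72 × 11% = €44,683.62.
Total = €31,787.72 + €0.00 + €44,683.62 = €76,471.34.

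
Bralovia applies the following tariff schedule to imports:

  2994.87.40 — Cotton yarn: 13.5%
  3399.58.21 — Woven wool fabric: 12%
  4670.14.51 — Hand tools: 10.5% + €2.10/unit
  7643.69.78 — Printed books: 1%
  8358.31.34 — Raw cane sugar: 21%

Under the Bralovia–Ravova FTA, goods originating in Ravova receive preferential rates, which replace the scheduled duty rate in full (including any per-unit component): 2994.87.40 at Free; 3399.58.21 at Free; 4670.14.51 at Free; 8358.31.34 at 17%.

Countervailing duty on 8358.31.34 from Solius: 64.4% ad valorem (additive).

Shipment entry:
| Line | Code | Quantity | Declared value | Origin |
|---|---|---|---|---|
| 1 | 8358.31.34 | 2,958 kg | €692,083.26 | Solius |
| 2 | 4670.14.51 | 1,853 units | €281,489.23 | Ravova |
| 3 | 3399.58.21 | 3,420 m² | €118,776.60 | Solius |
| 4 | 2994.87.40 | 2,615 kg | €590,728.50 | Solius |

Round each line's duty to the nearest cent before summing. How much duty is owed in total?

€685,040.64

Line 1 (8358.31.34, Solius, 2,958 kg, €692,083.26):
Base rate for 8358.31.34 is 21%.
8358.31.34 has an FTA preferential rate, but origin Solius is not Ravova; base rate stands.
Additional duty on 8358.31.34 from Solius: +64.4%. Applied ad valorem rate: 21% + 64.4% = 85.4%.
Duty = €692,083.26 × 85.4% = €591,039.10.
Line 2 (4670.14.51, Ravova, 1,853 units, €281,489.23):
Base rate for 4670.14.51 is 10.5% + €2.10/unit.
Origin Ravova qualifies under the Bralovia–Ravova agreement and 4670.14.51 is covered: preferential rate Free applies instead.
Duty = €281,489.23 × 0% = €0.00.
Line 3 (3399.58.21, Solius, 3,420 m², €118,776.60):
Base rate for 3399.58.21 is 12%.
3399.58.21 has an FTA preferential rate, but origin Solius is not Ravova; base rate stands.
Duty = €118,776.60 × 12% = €14,253.19.
Line 4 (2994.87.40, Solius, 2,615 kg, €590,728.50):
Base rate for 2994.87.40 is 13.5%.
2994.87.40 has an FTA preferential rate, but origin Solius is not Ravova; base rate stands.
Duty = €590,728.50 × 13.5% = €79,748.35.
Total = €591,039.10 + €0.00 + €14,253.19 + €79,748.35 = €685,040.64.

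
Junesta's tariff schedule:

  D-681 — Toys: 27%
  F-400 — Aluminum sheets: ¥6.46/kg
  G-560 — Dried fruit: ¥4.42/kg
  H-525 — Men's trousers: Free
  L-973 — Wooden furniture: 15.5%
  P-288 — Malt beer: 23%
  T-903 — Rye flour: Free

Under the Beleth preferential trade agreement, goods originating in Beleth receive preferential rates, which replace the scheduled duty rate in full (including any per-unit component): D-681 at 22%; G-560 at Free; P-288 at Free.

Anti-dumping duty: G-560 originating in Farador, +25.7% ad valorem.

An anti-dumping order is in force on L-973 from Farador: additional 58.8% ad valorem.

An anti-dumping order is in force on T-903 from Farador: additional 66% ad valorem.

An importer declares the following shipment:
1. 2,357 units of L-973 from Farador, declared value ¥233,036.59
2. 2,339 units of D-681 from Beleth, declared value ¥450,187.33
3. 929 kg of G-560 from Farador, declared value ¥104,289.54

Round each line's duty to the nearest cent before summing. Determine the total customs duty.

Line 1 (L-973, Farador, 2,357 units, ¥233,036.59):
Base rate for L-973 is 15.5%.
Additional duty on L-973 from Farador: +58.8%. Applied ad valorem rate: 15.5% + 58.8% = 74.3%.
Duty = ¥233,036.59 × 74.3% = ¥173,146.19.
Line 2 (D-681, Beleth, 2,339 units, ¥450,187.33):
Base rate for D-681 is 27%.
Origin Beleth qualifies under the Junesta–Beleth agreement and D-681 is covered: preferential rate 22% applies instead.
Duty = ¥450,187.33 × 22% = ¥99,041.21.
Line 3 (G-560, Farador, 929 kg, ¥104,289.54):
Base rate for G-560 is ¥4.42/kg.
G-560 has an FTA preferential rate, but origin Farador is not Beleth; base rate stands.
Additional duty on G-560 from Farador: +25.7% ad valorem. Applied ad valorem rate = 25.7%.
Duty = ¥104,289.54 × 25.7% + 929 × ¥4.42 = ¥30,908.59.
Total = ¥173,146.19 + ¥99,041.21 + ¥30,908.59 = ¥303,095.99.

¥303,095.99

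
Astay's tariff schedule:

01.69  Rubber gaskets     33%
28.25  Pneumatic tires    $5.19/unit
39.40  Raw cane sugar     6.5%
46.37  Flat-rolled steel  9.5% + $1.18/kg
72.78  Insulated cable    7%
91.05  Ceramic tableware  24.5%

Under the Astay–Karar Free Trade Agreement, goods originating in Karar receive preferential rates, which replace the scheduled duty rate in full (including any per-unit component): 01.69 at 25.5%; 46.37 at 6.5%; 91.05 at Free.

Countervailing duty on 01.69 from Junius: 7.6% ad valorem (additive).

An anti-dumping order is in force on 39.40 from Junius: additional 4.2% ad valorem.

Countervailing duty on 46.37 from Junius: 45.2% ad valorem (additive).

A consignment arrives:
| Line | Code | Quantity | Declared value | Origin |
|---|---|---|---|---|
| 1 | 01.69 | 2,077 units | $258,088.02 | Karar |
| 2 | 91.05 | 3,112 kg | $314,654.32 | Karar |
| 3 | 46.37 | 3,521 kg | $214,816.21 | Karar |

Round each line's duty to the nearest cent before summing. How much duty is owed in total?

Line 1 (01.69, Karar, 2,077 units, $258,088.02):
Base rate for 01.69 is 33%.
Origin Karar qualifies under the Astay–Karar agreement and 01.69 is covered: preferential rate 25.5% applies instead.
The additional-duty order on 01.69 targets Junius, not Karar; it does not apply.
Duty = $258,088.02 × 25.5% = $65,812.45.
Line 2 (91.05, Karar, 3,112 kg, $314,654.32):
Base rate for 91.05 is 24.5%.
Origin Karar qualifies under the Astay–Karar agreement and 91.05 is covered: preferential rate Free applies instead.
Duty = $314,654.32 × 0% = $0.00.
Line 3 (46.37, Karar, 3,521 kg, $214,816.21):
Base rate for 46.37 is 9.5% + $1.18/kg.
Origin Karar qualifies under the Astay–Karar agreement and 46.37 is covered: preferential rate 6.5% applies instead.
The additional-duty order on 46.37 targets Junius, not Karar; it does not apply.
Duty = $214,816.21 × 6.5% = $13,963.05.
Total = $65,812.45 + $0.00 + $13,963.05 = $79,775.50.

$79,775.50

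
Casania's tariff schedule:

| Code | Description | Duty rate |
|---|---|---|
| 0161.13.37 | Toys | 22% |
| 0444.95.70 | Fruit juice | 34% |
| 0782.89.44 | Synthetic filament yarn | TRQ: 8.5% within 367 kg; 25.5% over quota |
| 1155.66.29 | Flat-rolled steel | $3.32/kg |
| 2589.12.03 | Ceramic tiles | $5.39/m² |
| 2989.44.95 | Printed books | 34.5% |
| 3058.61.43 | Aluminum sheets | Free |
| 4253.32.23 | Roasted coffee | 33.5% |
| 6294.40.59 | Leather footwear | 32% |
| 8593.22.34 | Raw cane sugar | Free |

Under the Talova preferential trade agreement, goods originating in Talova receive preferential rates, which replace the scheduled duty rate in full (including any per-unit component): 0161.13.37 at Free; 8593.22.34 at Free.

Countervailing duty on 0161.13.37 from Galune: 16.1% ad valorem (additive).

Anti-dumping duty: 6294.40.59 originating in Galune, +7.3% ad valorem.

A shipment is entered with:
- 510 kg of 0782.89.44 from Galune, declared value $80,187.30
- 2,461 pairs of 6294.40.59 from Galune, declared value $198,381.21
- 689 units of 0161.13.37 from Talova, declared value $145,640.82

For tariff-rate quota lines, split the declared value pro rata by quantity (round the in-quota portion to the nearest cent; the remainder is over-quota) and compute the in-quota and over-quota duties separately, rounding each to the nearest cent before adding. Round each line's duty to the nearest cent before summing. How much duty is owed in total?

Line 1 (0782.89.44, Galune, 510 kg, $80,187.30):
Code 0782.89.44 is under a tariff-rate quota (threshold 367 kg). In-quota: 367 kg at 8.5%; over-quota: 143 kg at 25.5%.
Pro-rata value split: in-quota = $80,187.30 × 367/510 = $57,703.41; over-quota = $80,187.30 − $57,703.41 = $22,483.89.
In-quota duty = $57,703.41 × 8.5% = $4,904.79. Over-quota duty = $22,483.89 × 25.5% = $5,733.39.
Line duty = $4,904.79 + $5,733.39 = $10,638.18.
Line 2 (6294.40.59, Galune, 2,461 pairs, $198,381.21):
Base rate for 6294.40.59 is 32%.
Additional duty on 6294.40.59 from Galune: +7.3%. Applied ad valorem rate: 32% + 7.3% = 39.3%.
Duty = $198,381.21 × 39.3% = $77,963.82.
Line 3 (0161.13.37, Talova, 689 units, $145,640.82):
Base rate for 0161.13.37 is 22%.
Origin Talova qualifies under the Casania–Talova agreement and 0161.13.37 is covered: preferential rate Free applies instead.
The additional-duty order on 0161.13.37 targets Galune, not Talova; it does not apply.
Duty = $145,640.82 × 0% = $0.00.
Total = $10,638.18 + $77,963.82 + $0.00 = $88,602.00.

$88,602.00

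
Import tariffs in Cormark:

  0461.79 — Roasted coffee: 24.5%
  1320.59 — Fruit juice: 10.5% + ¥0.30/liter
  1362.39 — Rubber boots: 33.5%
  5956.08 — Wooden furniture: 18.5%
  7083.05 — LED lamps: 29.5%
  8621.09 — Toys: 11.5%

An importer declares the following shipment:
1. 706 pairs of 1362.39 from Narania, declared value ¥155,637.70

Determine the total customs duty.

Line 1 (1362.39, Narania, 706 pairs, ¥155,637.70):
Base rate for 1362.39 is 33.5%.
Duty = ¥155,637.70 × 33.5% = ¥52,138.63.

¥52,138.63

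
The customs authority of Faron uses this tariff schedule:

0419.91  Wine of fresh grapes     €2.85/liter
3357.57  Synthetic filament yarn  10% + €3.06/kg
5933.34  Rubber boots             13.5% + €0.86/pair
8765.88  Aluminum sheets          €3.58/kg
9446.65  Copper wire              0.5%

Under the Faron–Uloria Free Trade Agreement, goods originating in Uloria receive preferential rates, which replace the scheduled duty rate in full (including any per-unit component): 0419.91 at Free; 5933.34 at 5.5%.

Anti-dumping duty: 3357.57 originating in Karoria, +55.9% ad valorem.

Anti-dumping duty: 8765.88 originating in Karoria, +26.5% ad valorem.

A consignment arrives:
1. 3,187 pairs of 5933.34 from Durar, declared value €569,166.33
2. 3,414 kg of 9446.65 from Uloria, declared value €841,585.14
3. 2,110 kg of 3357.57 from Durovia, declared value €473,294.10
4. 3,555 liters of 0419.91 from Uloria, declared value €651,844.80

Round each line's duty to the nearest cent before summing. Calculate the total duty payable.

€137,572.21

Line 1 (5933.34, Durar, 3,187 pairs, €569,166.33):
Base rate for 5933.34 is 13.5% + €0.86/pair.
5933.34 has an FTA preferential rate, but origin Durar is not Uloria; base rate stands.
Duty = €569,166.33 × 13.5% + 3,187 × €0.86 = €79,578.27.
Line 2 (9446.65, Uloria, 3,414 kg, €841,585.14):
Base rate for 9446.65 is 0.5%.
Origin Uloria is the FTA partner but 9446.65 is not on the preference list; base rate stands.
Duty = €841,585.14 × 0.5% = €4,207.93.
Line 3 (3357.57, Durovia, 2,110 kg, €473,294.10):
Base rate for 3357.57 is 10% + €3.06/kg.
The additional-duty order on 3357.57 targets Karoria, not Durovia; it does not apply.
Duty = €473,294.10 × 10% + 2,110 × €3.06 = €53,786.01.
Line 4 (0419.91, Uloria, 3,555 liters, €651,844.80):
Base rate for 0419.91 is €2.85/liter.
Origin Uloria qualifies under the Faron–Uloria agreement and 0419.91 is covered: preferential rate Free applies instead.
Duty = €651,844.80 × 0% = €0.00.
Total = €79,578.27 + €4,207.93 + €53,786.01 + €0.00 = €137,572.21.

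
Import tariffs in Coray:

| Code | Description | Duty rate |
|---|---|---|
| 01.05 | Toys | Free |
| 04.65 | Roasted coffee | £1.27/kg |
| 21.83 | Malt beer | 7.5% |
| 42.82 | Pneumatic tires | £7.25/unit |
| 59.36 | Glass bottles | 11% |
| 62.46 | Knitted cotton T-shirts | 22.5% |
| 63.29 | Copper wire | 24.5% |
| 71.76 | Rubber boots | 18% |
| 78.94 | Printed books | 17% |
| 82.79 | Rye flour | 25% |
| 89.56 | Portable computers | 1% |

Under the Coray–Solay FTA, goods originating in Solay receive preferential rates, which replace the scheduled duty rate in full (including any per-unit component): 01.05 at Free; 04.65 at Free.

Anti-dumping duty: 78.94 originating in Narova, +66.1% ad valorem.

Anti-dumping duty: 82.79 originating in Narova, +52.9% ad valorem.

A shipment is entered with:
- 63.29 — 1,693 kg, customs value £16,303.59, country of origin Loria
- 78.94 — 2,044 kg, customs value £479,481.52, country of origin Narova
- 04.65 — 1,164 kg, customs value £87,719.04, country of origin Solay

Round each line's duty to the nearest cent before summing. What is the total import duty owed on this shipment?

£402,443.52

Line 1 (63.29, Loria, 1,693 kg, £16,303.59):
Base rate for 63.29 is 24.5%.
Duty = £16,303.59 × 24.5% = £3,994.38.
Line 2 (78.94, Narova, 2,044 kg, £479,481.52):
Base rate for 78.94 is 17%.
Additional duty on 78.94 from Narova: +66.1%. Applied ad valorem rate: 17% + 66.1% = 83.1%.
Duty = £479,481.52 × 83.1% = £398,449.14.
Line 3 (04.65, Solay, 1,164 kg, £87,719.04):
Base rate for 04.65 is £1.27/kg.
Origin Solay qualifies under the Coray–Solay agreement and 04.65 is covered: preferential rate Free applies instead.
Duty = £87,719.04 × 0% = £0.00.
Total = £3,994.38 + £398,449.14 + £0.00 = £402,443.52.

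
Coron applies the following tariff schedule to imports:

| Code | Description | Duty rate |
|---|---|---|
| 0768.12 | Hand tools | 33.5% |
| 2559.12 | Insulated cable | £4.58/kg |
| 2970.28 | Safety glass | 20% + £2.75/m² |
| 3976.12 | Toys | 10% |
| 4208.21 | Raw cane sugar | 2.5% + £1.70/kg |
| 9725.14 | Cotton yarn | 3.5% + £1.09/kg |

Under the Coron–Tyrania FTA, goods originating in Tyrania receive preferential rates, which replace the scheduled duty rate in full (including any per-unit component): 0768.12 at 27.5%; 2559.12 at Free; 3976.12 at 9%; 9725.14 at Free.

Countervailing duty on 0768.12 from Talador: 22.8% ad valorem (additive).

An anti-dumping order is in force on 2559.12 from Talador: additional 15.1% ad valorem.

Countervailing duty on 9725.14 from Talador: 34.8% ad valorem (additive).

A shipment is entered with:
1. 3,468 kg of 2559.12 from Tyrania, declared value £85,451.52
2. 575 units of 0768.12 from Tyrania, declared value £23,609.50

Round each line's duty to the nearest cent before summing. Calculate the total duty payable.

Line 1 (2559.12, Tyrania, 3,468 kg, £85,451.52):
Base rate for 2559.12 is £4.58/kg.
Origin Tyrania qualifies under the Coron–Tyrania agreement and 2559.12 is covered: preferential rate Free applies instead.
The additional-duty order on 2559.12 targets Talador, not Tyrania; it does not apply.
Duty = £85,451.52 × 0% = £0.00.
Line 2 (0768.12, Tyrania, 575 units, £23,609.50):
Base rate for 0768.12 is 33.5%.
Origin Tyrania qualifies under the Coron–Tyrania agreement and 0768.12 is covered: preferential rate 27.5% applies instead.
The additional-duty order on 0768.12 targets Talador, not Tyrania; it does not apply.
Duty = £23,609.50 × 27.5% = £6,492.61.
Total = £0.00 + £6,492.61 = £6,492.61.

£6,492.61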